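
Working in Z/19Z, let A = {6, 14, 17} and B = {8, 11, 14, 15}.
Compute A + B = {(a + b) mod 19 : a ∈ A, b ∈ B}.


Work in Z/19Z: reduce every sum a + b modulo 19.
Enumerate all 12 pairs:
a = 6: 6+8=14, 6+11=17, 6+14=1, 6+15=2
a = 14: 14+8=3, 14+11=6, 14+14=9, 14+15=10
a = 17: 17+8=6, 17+11=9, 17+14=12, 17+15=13
Distinct residues collected: {1, 2, 3, 6, 9, 10, 12, 13, 14, 17}
|A + B| = 10 (out of 19 total residues).

A + B = {1, 2, 3, 6, 9, 10, 12, 13, 14, 17}


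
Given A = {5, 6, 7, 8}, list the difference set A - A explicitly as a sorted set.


A - A = {a - a' : a, a' ∈ A}.
Compute a - a' for each ordered pair (a, a'):
a = 5: 5-5=0, 5-6=-1, 5-7=-2, 5-8=-3
a = 6: 6-5=1, 6-6=0, 6-7=-1, 6-8=-2
a = 7: 7-5=2, 7-6=1, 7-7=0, 7-8=-1
a = 8: 8-5=3, 8-6=2, 8-7=1, 8-8=0
Collecting distinct values (and noting 0 appears from a-a):
A - A = {-3, -2, -1, 0, 1, 2, 3}
|A - A| = 7

A - A = {-3, -2, -1, 0, 1, 2, 3}


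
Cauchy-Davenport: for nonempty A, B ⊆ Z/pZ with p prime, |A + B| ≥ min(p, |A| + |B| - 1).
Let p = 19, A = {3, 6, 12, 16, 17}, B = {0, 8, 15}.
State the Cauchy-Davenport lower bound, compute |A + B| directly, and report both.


Cauchy-Davenport: |A + B| ≥ min(p, |A| + |B| - 1) for A, B nonempty in Z/pZ.
|A| = 5, |B| = 3, p = 19.
CD lower bound = min(19, 5 + 3 - 1) = min(19, 7) = 7.
Compute A + B mod 19 directly:
a = 3: 3+0=3, 3+8=11, 3+15=18
a = 6: 6+0=6, 6+8=14, 6+15=2
a = 12: 12+0=12, 12+8=1, 12+15=8
a = 16: 16+0=16, 16+8=5, 16+15=12
a = 17: 17+0=17, 17+8=6, 17+15=13
A + B = {1, 2, 3, 5, 6, 8, 11, 12, 13, 14, 16, 17, 18}, so |A + B| = 13.
Verify: 13 ≥ 7? Yes ✓.

CD lower bound = 7, actual |A + B| = 13.


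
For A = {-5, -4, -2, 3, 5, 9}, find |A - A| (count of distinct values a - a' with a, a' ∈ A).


A - A = {a - a' : a, a' ∈ A}; |A| = 6.
Bounds: 2|A|-1 ≤ |A - A| ≤ |A|² - |A| + 1, i.e. 11 ≤ |A - A| ≤ 31.
Note: 0 ∈ A - A always (from a - a). The set is symmetric: if d ∈ A - A then -d ∈ A - A.
Enumerate nonzero differences d = a - a' with a > a' (then include -d):
Positive differences: {1, 2, 3, 4, 5, 6, 7, 8, 9, 10, 11, 13, 14}
Full difference set: {0} ∪ (positive diffs) ∪ (negative diffs).
|A - A| = 1 + 2·13 = 27 (matches direct enumeration: 27).

|A - A| = 27


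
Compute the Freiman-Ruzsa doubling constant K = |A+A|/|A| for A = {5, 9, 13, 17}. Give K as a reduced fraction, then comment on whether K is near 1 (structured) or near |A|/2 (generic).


|A| = 4.
Compute A + A by enumerating all 16 pairs.
A + A = {10, 14, 18, 22, 26, 30, 34}, so |A + A| = 7.
K = |A + A| / |A| = 7/4 (already in lowest terms) ≈ 1.7500.
Reference: AP of size 4 gives K = 7/4 ≈ 1.7500; a fully generic set of size 4 gives K ≈ 2.5000.

|A| = 4, |A + A| = 7, K = 7/4.


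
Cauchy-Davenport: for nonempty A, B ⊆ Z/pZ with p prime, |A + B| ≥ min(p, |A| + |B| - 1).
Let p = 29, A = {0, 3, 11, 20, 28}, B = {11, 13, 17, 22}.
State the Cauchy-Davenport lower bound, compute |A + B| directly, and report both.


Cauchy-Davenport: |A + B| ≥ min(p, |A| + |B| - 1) for A, B nonempty in Z/pZ.
|A| = 5, |B| = 4, p = 29.
CD lower bound = min(29, 5 + 4 - 1) = min(29, 8) = 8.
Compute A + B mod 29 directly:
a = 0: 0+11=11, 0+13=13, 0+17=17, 0+22=22
a = 3: 3+11=14, 3+13=16, 3+17=20, 3+22=25
a = 11: 11+11=22, 11+13=24, 11+17=28, 11+22=4
a = 20: 20+11=2, 20+13=4, 20+17=8, 20+22=13
a = 28: 28+11=10, 28+13=12, 28+17=16, 28+22=21
A + B = {2, 4, 8, 10, 11, 12, 13, 14, 16, 17, 20, 21, 22, 24, 25, 28}, so |A + B| = 16.
Verify: 16 ≥ 8? Yes ✓.

CD lower bound = 8, actual |A + B| = 16.


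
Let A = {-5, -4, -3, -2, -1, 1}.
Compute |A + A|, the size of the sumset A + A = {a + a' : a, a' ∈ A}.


A + A = {a + a' : a, a' ∈ A}; |A| = 6.
General bounds: 2|A| - 1 ≤ |A + A| ≤ |A|(|A|+1)/2, i.e. 11 ≤ |A + A| ≤ 21.
Lower bound 2|A|-1 is attained iff A is an arithmetic progression.
Enumerate sums a + a' for a ≤ a' (symmetric, so this suffices):
a = -5: -5+-5=-10, -5+-4=-9, -5+-3=-8, -5+-2=-7, -5+-1=-6, -5+1=-4
a = -4: -4+-4=-8, -4+-3=-7, -4+-2=-6, -4+-1=-5, -4+1=-3
a = -3: -3+-3=-6, -3+-2=-5, -3+-1=-4, -3+1=-2
a = -2: -2+-2=-4, -2+-1=-3, -2+1=-1
a = -1: -1+-1=-2, -1+1=0
a = 1: 1+1=2
Distinct sums: {-10, -9, -8, -7, -6, -5, -4, -3, -2, -1, 0, 2}
|A + A| = 12

|A + A| = 12


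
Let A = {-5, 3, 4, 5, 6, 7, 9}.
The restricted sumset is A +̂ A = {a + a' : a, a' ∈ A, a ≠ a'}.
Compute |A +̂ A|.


Restricted sumset: A +̂ A = {a + a' : a ∈ A, a' ∈ A, a ≠ a'}.
Equivalently, take A + A and drop any sum 2a that is achievable ONLY as a + a for a ∈ A (i.e. sums representable only with equal summands).
Enumerate pairs (a, a') with a < a' (symmetric, so each unordered pair gives one sum; this covers all a ≠ a'):
  -5 + 3 = -2
  -5 + 4 = -1
  -5 + 5 = 0
  -5 + 6 = 1
  -5 + 7 = 2
  -5 + 9 = 4
  3 + 4 = 7
  3 + 5 = 8
  3 + 6 = 9
  3 + 7 = 10
  3 + 9 = 12
  4 + 5 = 9
  4 + 6 = 10
  4 + 7 = 11
  4 + 9 = 13
  5 + 6 = 11
  5 + 7 = 12
  5 + 9 = 14
  6 + 7 = 13
  6 + 9 = 15
  7 + 9 = 16
Collected distinct sums: {-2, -1, 0, 1, 2, 4, 7, 8, 9, 10, 11, 12, 13, 14, 15, 16}
|A +̂ A| = 16
(Reference bound: |A +̂ A| ≥ 2|A| - 3 for |A| ≥ 2, with |A| = 7 giving ≥ 11.)

|A +̂ A| = 16


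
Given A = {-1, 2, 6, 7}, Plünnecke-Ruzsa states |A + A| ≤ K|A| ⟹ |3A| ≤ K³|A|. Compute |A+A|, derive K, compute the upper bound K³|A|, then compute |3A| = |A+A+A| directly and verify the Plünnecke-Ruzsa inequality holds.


|A| = 4.
Step 1: Compute A + A by enumerating all 16 pairs.
A + A = {-2, 1, 4, 5, 6, 8, 9, 12, 13, 14}, so |A + A| = 10.
Step 2: Doubling constant K = |A + A|/|A| = 10/4 = 10/4 ≈ 2.5000.
Step 3: Plünnecke-Ruzsa gives |3A| ≤ K³·|A| = (2.5000)³ · 4 ≈ 62.5000.
Step 4: Compute 3A = A + A + A directly by enumerating all triples (a,b,c) ∈ A³; |3A| = 19.
Step 5: Check 19 ≤ 62.5000? Yes ✓.

K = 10/4, Plünnecke-Ruzsa bound K³|A| ≈ 62.5000, |3A| = 19, inequality holds.


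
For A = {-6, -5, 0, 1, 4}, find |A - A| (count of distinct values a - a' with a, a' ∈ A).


A - A = {a - a' : a, a' ∈ A}; |A| = 5.
Bounds: 2|A|-1 ≤ |A - A| ≤ |A|² - |A| + 1, i.e. 9 ≤ |A - A| ≤ 21.
Note: 0 ∈ A - A always (from a - a). The set is symmetric: if d ∈ A - A then -d ∈ A - A.
Enumerate nonzero differences d = a - a' with a > a' (then include -d):
Positive differences: {1, 3, 4, 5, 6, 7, 9, 10}
Full difference set: {0} ∪ (positive diffs) ∪ (negative diffs).
|A - A| = 1 + 2·8 = 17 (matches direct enumeration: 17).

|A - A| = 17


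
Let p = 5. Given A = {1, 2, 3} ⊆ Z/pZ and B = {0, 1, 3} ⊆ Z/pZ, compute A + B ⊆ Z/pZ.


Work in Z/5Z: reduce every sum a + b modulo 5.
Enumerate all 9 pairs:
a = 1: 1+0=1, 1+1=2, 1+3=4
a = 2: 2+0=2, 2+1=3, 2+3=0
a = 3: 3+0=3, 3+1=4, 3+3=1
Distinct residues collected: {0, 1, 2, 3, 4}
|A + B| = 5 (out of 5 total residues).

A + B = {0, 1, 2, 3, 4}


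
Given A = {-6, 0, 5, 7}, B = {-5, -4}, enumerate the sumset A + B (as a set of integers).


A + B = {a + b : a ∈ A, b ∈ B}.
Enumerate all |A|·|B| = 4·2 = 8 pairs (a, b) and collect distinct sums.
a = -6: -6+-5=-11, -6+-4=-10
a = 0: 0+-5=-5, 0+-4=-4
a = 5: 5+-5=0, 5+-4=1
a = 7: 7+-5=2, 7+-4=3
Collecting distinct sums: A + B = {-11, -10, -5, -4, 0, 1, 2, 3}
|A + B| = 8

A + B = {-11, -10, -5, -4, 0, 1, 2, 3}


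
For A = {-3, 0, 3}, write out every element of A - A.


A - A = {a - a' : a, a' ∈ A}.
Compute a - a' for each ordered pair (a, a'):
a = -3: -3--3=0, -3-0=-3, -3-3=-6
a = 0: 0--3=3, 0-0=0, 0-3=-3
a = 3: 3--3=6, 3-0=3, 3-3=0
Collecting distinct values (and noting 0 appears from a-a):
A - A = {-6, -3, 0, 3, 6}
|A - A| = 5

A - A = {-6, -3, 0, 3, 6}


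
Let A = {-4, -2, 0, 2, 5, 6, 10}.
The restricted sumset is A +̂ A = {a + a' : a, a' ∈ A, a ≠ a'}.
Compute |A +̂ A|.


Restricted sumset: A +̂ A = {a + a' : a ∈ A, a' ∈ A, a ≠ a'}.
Equivalently, take A + A and drop any sum 2a that is achievable ONLY as a + a for a ∈ A (i.e. sums representable only with equal summands).
Enumerate pairs (a, a') with a < a' (symmetric, so each unordered pair gives one sum; this covers all a ≠ a'):
  -4 + -2 = -6
  -4 + 0 = -4
  -4 + 2 = -2
  -4 + 5 = 1
  -4 + 6 = 2
  -4 + 10 = 6
  -2 + 0 = -2
  -2 + 2 = 0
  -2 + 5 = 3
  -2 + 6 = 4
  -2 + 10 = 8
  0 + 2 = 2
  0 + 5 = 5
  0 + 6 = 6
  0 + 10 = 10
  2 + 5 = 7
  2 + 6 = 8
  2 + 10 = 12
  5 + 6 = 11
  5 + 10 = 15
  6 + 10 = 16
Collected distinct sums: {-6, -4, -2, 0, 1, 2, 3, 4, 5, 6, 7, 8, 10, 11, 12, 15, 16}
|A +̂ A| = 17
(Reference bound: |A +̂ A| ≥ 2|A| - 3 for |A| ≥ 2, with |A| = 7 giving ≥ 11.)

|A +̂ A| = 17


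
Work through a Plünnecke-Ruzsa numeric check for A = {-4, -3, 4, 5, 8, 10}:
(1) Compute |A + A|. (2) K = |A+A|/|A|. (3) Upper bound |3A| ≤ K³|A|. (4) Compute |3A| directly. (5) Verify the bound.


|A| = 6.
Step 1: Compute A + A by enumerating all 36 pairs.
A + A = {-8, -7, -6, 0, 1, 2, 4, 5, 6, 7, 8, 9, 10, 12, 13, 14, 15, 16, 18, 20}, so |A + A| = 20.
Step 2: Doubling constant K = |A + A|/|A| = 20/6 = 20/6 ≈ 3.3333.
Step 3: Plünnecke-Ruzsa gives |3A| ≤ K³·|A| = (3.3333)³ · 6 ≈ 222.2222.
Step 4: Compute 3A = A + A + A directly by enumerating all triples (a,b,c) ∈ A³; |3A| = 37.
Step 5: Check 37 ≤ 222.2222? Yes ✓.

K = 20/6, Plünnecke-Ruzsa bound K³|A| ≈ 222.2222, |3A| = 37, inequality holds.


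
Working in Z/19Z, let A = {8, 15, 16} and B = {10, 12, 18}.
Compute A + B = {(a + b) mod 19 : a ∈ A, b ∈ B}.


Work in Z/19Z: reduce every sum a + b modulo 19.
Enumerate all 9 pairs:
a = 8: 8+10=18, 8+12=1, 8+18=7
a = 15: 15+10=6, 15+12=8, 15+18=14
a = 16: 16+10=7, 16+12=9, 16+18=15
Distinct residues collected: {1, 6, 7, 8, 9, 14, 15, 18}
|A + B| = 8 (out of 19 total residues).

A + B = {1, 6, 7, 8, 9, 14, 15, 18}


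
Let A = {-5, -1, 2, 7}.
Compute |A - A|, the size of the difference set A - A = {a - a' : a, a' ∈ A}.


A - A = {a - a' : a, a' ∈ A}; |A| = 4.
Bounds: 2|A|-1 ≤ |A - A| ≤ |A|² - |A| + 1, i.e. 7 ≤ |A - A| ≤ 13.
Note: 0 ∈ A - A always (from a - a). The set is symmetric: if d ∈ A - A then -d ∈ A - A.
Enumerate nonzero differences d = a - a' with a > a' (then include -d):
Positive differences: {3, 4, 5, 7, 8, 12}
Full difference set: {0} ∪ (positive diffs) ∪ (negative diffs).
|A - A| = 1 + 2·6 = 13 (matches direct enumeration: 13).

|A - A| = 13


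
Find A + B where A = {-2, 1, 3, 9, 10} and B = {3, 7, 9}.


A + B = {a + b : a ∈ A, b ∈ B}.
Enumerate all |A|·|B| = 5·3 = 15 pairs (a, b) and collect distinct sums.
a = -2: -2+3=1, -2+7=5, -2+9=7
a = 1: 1+3=4, 1+7=8, 1+9=10
a = 3: 3+3=6, 3+7=10, 3+9=12
a = 9: 9+3=12, 9+7=16, 9+9=18
a = 10: 10+3=13, 10+7=17, 10+9=19
Collecting distinct sums: A + B = {1, 4, 5, 6, 7, 8, 10, 12, 13, 16, 17, 18, 19}
|A + B| = 13

A + B = {1, 4, 5, 6, 7, 8, 10, 12, 13, 16, 17, 18, 19}


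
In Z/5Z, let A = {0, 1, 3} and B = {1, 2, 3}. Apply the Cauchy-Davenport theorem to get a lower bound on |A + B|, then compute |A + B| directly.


Cauchy-Davenport: |A + B| ≥ min(p, |A| + |B| - 1) for A, B nonempty in Z/pZ.
|A| = 3, |B| = 3, p = 5.
CD lower bound = min(5, 3 + 3 - 1) = min(5, 5) = 5.
Compute A + B mod 5 directly:
a = 0: 0+1=1, 0+2=2, 0+3=3
a = 1: 1+1=2, 1+2=3, 1+3=4
a = 3: 3+1=4, 3+2=0, 3+3=1
A + B = {0, 1, 2, 3, 4}, so |A + B| = 5.
Verify: 5 ≥ 5? Yes ✓.

CD lower bound = 5, actual |A + B| = 5.


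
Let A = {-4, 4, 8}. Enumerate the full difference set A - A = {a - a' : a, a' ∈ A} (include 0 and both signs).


A - A = {a - a' : a, a' ∈ A}.
Compute a - a' for each ordered pair (a, a'):
a = -4: -4--4=0, -4-4=-8, -4-8=-12
a = 4: 4--4=8, 4-4=0, 4-8=-4
a = 8: 8--4=12, 8-4=4, 8-8=0
Collecting distinct values (and noting 0 appears from a-a):
A - A = {-12, -8, -4, 0, 4, 8, 12}
|A - A| = 7

A - A = {-12, -8, -4, 0, 4, 8, 12}


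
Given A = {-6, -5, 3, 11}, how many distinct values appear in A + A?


A + A = {a + a' : a, a' ∈ A}; |A| = 4.
General bounds: 2|A| - 1 ≤ |A + A| ≤ |A|(|A|+1)/2, i.e. 7 ≤ |A + A| ≤ 10.
Lower bound 2|A|-1 is attained iff A is an arithmetic progression.
Enumerate sums a + a' for a ≤ a' (symmetric, so this suffices):
a = -6: -6+-6=-12, -6+-5=-11, -6+3=-3, -6+11=5
a = -5: -5+-5=-10, -5+3=-2, -5+11=6
a = 3: 3+3=6, 3+11=14
a = 11: 11+11=22
Distinct sums: {-12, -11, -10, -3, -2, 5, 6, 14, 22}
|A + A| = 9

|A + A| = 9


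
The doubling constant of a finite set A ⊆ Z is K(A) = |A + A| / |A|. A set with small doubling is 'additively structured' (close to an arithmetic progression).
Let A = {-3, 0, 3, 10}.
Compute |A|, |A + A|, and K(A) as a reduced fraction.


|A| = 4.
Compute A + A by enumerating all 16 pairs.
A + A = {-6, -3, 0, 3, 6, 7, 10, 13, 20}, so |A + A| = 9.
K = |A + A| / |A| = 9/4 (already in lowest terms) ≈ 2.2500.
Reference: AP of size 4 gives K = 7/4 ≈ 1.7500; a fully generic set of size 4 gives K ≈ 2.5000.

|A| = 4, |A + A| = 9, K = 9/4.


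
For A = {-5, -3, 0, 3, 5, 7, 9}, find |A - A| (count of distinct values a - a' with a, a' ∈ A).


A - A = {a - a' : a, a' ∈ A}; |A| = 7.
Bounds: 2|A|-1 ≤ |A - A| ≤ |A|² - |A| + 1, i.e. 13 ≤ |A - A| ≤ 43.
Note: 0 ∈ A - A always (from a - a). The set is symmetric: if d ∈ A - A then -d ∈ A - A.
Enumerate nonzero differences d = a - a' with a > a' (then include -d):
Positive differences: {2, 3, 4, 5, 6, 7, 8, 9, 10, 12, 14}
Full difference set: {0} ∪ (positive diffs) ∪ (negative diffs).
|A - A| = 1 + 2·11 = 23 (matches direct enumeration: 23).

|A - A| = 23


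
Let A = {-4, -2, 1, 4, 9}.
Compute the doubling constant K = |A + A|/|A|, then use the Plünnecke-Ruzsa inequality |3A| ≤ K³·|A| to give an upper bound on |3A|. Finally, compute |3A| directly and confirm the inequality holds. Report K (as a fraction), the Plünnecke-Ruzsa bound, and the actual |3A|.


|A| = 5.
Step 1: Compute A + A by enumerating all 25 pairs.
A + A = {-8, -6, -4, -3, -1, 0, 2, 5, 7, 8, 10, 13, 18}, so |A + A| = 13.
Step 2: Doubling constant K = |A + A|/|A| = 13/5 = 13/5 ≈ 2.6000.
Step 3: Plünnecke-Ruzsa gives |3A| ≤ K³·|A| = (2.6000)³ · 5 ≈ 87.8800.
Step 4: Compute 3A = A + A + A directly by enumerating all triples (a,b,c) ∈ A³; |3A| = 25.
Step 5: Check 25 ≤ 87.8800? Yes ✓.

K = 13/5, Plünnecke-Ruzsa bound K³|A| ≈ 87.8800, |3A| = 25, inequality holds.


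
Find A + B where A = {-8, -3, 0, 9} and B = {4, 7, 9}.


A + B = {a + b : a ∈ A, b ∈ B}.
Enumerate all |A|·|B| = 4·3 = 12 pairs (a, b) and collect distinct sums.
a = -8: -8+4=-4, -8+7=-1, -8+9=1
a = -3: -3+4=1, -3+7=4, -3+9=6
a = 0: 0+4=4, 0+7=7, 0+9=9
a = 9: 9+4=13, 9+7=16, 9+9=18
Collecting distinct sums: A + B = {-4, -1, 1, 4, 6, 7, 9, 13, 16, 18}
|A + B| = 10

A + B = {-4, -1, 1, 4, 6, 7, 9, 13, 16, 18}


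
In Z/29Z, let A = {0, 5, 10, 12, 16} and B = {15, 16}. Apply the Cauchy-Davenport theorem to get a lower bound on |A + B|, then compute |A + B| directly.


Cauchy-Davenport: |A + B| ≥ min(p, |A| + |B| - 1) for A, B nonempty in Z/pZ.
|A| = 5, |B| = 2, p = 29.
CD lower bound = min(29, 5 + 2 - 1) = min(29, 6) = 6.
Compute A + B mod 29 directly:
a = 0: 0+15=15, 0+16=16
a = 5: 5+15=20, 5+16=21
a = 10: 10+15=25, 10+16=26
a = 12: 12+15=27, 12+16=28
a = 16: 16+15=2, 16+16=3
A + B = {2, 3, 15, 16, 20, 21, 25, 26, 27, 28}, so |A + B| = 10.
Verify: 10 ≥ 6? Yes ✓.

CD lower bound = 6, actual |A + B| = 10.


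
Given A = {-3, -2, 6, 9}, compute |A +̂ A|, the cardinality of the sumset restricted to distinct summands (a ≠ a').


Restricted sumset: A +̂ A = {a + a' : a ∈ A, a' ∈ A, a ≠ a'}.
Equivalently, take A + A and drop any sum 2a that is achievable ONLY as a + a for a ∈ A (i.e. sums representable only with equal summands).
Enumerate pairs (a, a') with a < a' (symmetric, so each unordered pair gives one sum; this covers all a ≠ a'):
  -3 + -2 = -5
  -3 + 6 = 3
  -3 + 9 = 6
  -2 + 6 = 4
  -2 + 9 = 7
  6 + 9 = 15
Collected distinct sums: {-5, 3, 4, 6, 7, 15}
|A +̂ A| = 6
(Reference bound: |A +̂ A| ≥ 2|A| - 3 for |A| ≥ 2, with |A| = 4 giving ≥ 5.)

|A +̂ A| = 6


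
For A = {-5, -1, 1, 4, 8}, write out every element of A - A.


A - A = {a - a' : a, a' ∈ A}.
Compute a - a' for each ordered pair (a, a'):
a = -5: -5--5=0, -5--1=-4, -5-1=-6, -5-4=-9, -5-8=-13
a = -1: -1--5=4, -1--1=0, -1-1=-2, -1-4=-5, -1-8=-9
a = 1: 1--5=6, 1--1=2, 1-1=0, 1-4=-3, 1-8=-7
a = 4: 4--5=9, 4--1=5, 4-1=3, 4-4=0, 4-8=-4
a = 8: 8--5=13, 8--1=9, 8-1=7, 8-4=4, 8-8=0
Collecting distinct values (and noting 0 appears from a-a):
A - A = {-13, -9, -7, -6, -5, -4, -3, -2, 0, 2, 3, 4, 5, 6, 7, 9, 13}
|A - A| = 17

A - A = {-13, -9, -7, -6, -5, -4, -3, -2, 0, 2, 3, 4, 5, 6, 7, 9, 13}


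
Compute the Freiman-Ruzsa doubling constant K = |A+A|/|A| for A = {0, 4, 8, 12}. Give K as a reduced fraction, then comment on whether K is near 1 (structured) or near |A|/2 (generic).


|A| = 4.
Compute A + A by enumerating all 16 pairs.
A + A = {0, 4, 8, 12, 16, 20, 24}, so |A + A| = 7.
K = |A + A| / |A| = 7/4 (already in lowest terms) ≈ 1.7500.
Reference: AP of size 4 gives K = 7/4 ≈ 1.7500; a fully generic set of size 4 gives K ≈ 2.5000.

|A| = 4, |A + A| = 7, K = 7/4.


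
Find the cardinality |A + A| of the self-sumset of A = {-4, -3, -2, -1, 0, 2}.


A + A = {a + a' : a, a' ∈ A}; |A| = 6.
General bounds: 2|A| - 1 ≤ |A + A| ≤ |A|(|A|+1)/2, i.e. 11 ≤ |A + A| ≤ 21.
Lower bound 2|A|-1 is attained iff A is an arithmetic progression.
Enumerate sums a + a' for a ≤ a' (symmetric, so this suffices):
a = -4: -4+-4=-8, -4+-3=-7, -4+-2=-6, -4+-1=-5, -4+0=-4, -4+2=-2
a = -3: -3+-3=-6, -3+-2=-5, -3+-1=-4, -3+0=-3, -3+2=-1
a = -2: -2+-2=-4, -2+-1=-3, -2+0=-2, -2+2=0
a = -1: -1+-1=-2, -1+0=-1, -1+2=1
a = 0: 0+0=0, 0+2=2
a = 2: 2+2=4
Distinct sums: {-8, -7, -6, -5, -4, -3, -2, -1, 0, 1, 2, 4}
|A + A| = 12

|A + A| = 12


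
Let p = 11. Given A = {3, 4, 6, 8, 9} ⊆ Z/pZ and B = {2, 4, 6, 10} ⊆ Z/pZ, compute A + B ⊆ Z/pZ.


Work in Z/11Z: reduce every sum a + b modulo 11.
Enumerate all 20 pairs:
a = 3: 3+2=5, 3+4=7, 3+6=9, 3+10=2
a = 4: 4+2=6, 4+4=8, 4+6=10, 4+10=3
a = 6: 6+2=8, 6+4=10, 6+6=1, 6+10=5
a = 8: 8+2=10, 8+4=1, 8+6=3, 8+10=7
a = 9: 9+2=0, 9+4=2, 9+6=4, 9+10=8
Distinct residues collected: {0, 1, 2, 3, 4, 5, 6, 7, 8, 9, 10}
|A + B| = 11 (out of 11 total residues).

A + B = {0, 1, 2, 3, 4, 5, 6, 7, 8, 9, 10}


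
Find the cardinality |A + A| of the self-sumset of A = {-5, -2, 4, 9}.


A + A = {a + a' : a, a' ∈ A}; |A| = 4.
General bounds: 2|A| - 1 ≤ |A + A| ≤ |A|(|A|+1)/2, i.e. 7 ≤ |A + A| ≤ 10.
Lower bound 2|A|-1 is attained iff A is an arithmetic progression.
Enumerate sums a + a' for a ≤ a' (symmetric, so this suffices):
a = -5: -5+-5=-10, -5+-2=-7, -5+4=-1, -5+9=4
a = -2: -2+-2=-4, -2+4=2, -2+9=7
a = 4: 4+4=8, 4+9=13
a = 9: 9+9=18
Distinct sums: {-10, -7, -4, -1, 2, 4, 7, 8, 13, 18}
|A + A| = 10

|A + A| = 10


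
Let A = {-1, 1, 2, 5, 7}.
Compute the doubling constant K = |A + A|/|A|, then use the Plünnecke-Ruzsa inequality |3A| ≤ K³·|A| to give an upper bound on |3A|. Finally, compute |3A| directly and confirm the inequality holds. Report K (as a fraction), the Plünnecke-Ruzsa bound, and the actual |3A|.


|A| = 5.
Step 1: Compute A + A by enumerating all 25 pairs.
A + A = {-2, 0, 1, 2, 3, 4, 6, 7, 8, 9, 10, 12, 14}, so |A + A| = 13.
Step 2: Doubling constant K = |A + A|/|A| = 13/5 = 13/5 ≈ 2.6000.
Step 3: Plünnecke-Ruzsa gives |3A| ≤ K³·|A| = (2.6000)³ · 5 ≈ 87.8800.
Step 4: Compute 3A = A + A + A directly by enumerating all triples (a,b,c) ∈ A³; |3A| = 22.
Step 5: Check 22 ≤ 87.8800? Yes ✓.

K = 13/5, Plünnecke-Ruzsa bound K³|A| ≈ 87.8800, |3A| = 22, inequality holds.


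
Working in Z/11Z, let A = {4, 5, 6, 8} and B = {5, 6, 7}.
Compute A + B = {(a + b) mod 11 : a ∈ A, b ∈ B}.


Work in Z/11Z: reduce every sum a + b modulo 11.
Enumerate all 12 pairs:
a = 4: 4+5=9, 4+6=10, 4+7=0
a = 5: 5+5=10, 5+6=0, 5+7=1
a = 6: 6+5=0, 6+6=1, 6+7=2
a = 8: 8+5=2, 8+6=3, 8+7=4
Distinct residues collected: {0, 1, 2, 3, 4, 9, 10}
|A + B| = 7 (out of 11 total residues).

A + B = {0, 1, 2, 3, 4, 9, 10}


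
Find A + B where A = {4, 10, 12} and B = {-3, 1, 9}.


A + B = {a + b : a ∈ A, b ∈ B}.
Enumerate all |A|·|B| = 3·3 = 9 pairs (a, b) and collect distinct sums.
a = 4: 4+-3=1, 4+1=5, 4+9=13
a = 10: 10+-3=7, 10+1=11, 10+9=19
a = 12: 12+-3=9, 12+1=13, 12+9=21
Collecting distinct sums: A + B = {1, 5, 7, 9, 11, 13, 19, 21}
|A + B| = 8

A + B = {1, 5, 7, 9, 11, 13, 19, 21}


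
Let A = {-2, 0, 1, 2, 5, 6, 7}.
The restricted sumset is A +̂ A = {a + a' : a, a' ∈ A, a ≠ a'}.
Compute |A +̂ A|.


Restricted sumset: A +̂ A = {a + a' : a ∈ A, a' ∈ A, a ≠ a'}.
Equivalently, take A + A and drop any sum 2a that is achievable ONLY as a + a for a ∈ A (i.e. sums representable only with equal summands).
Enumerate pairs (a, a') with a < a' (symmetric, so each unordered pair gives one sum; this covers all a ≠ a'):
  -2 + 0 = -2
  -2 + 1 = -1
  -2 + 2 = 0
  -2 + 5 = 3
  -2 + 6 = 4
  -2 + 7 = 5
  0 + 1 = 1
  0 + 2 = 2
  0 + 5 = 5
  0 + 6 = 6
  0 + 7 = 7
  1 + 2 = 3
  1 + 5 = 6
  1 + 6 = 7
  1 + 7 = 8
  2 + 5 = 7
  2 + 6 = 8
  2 + 7 = 9
  5 + 6 = 11
  5 + 7 = 12
  6 + 7 = 13
Collected distinct sums: {-2, -1, 0, 1, 2, 3, 4, 5, 6, 7, 8, 9, 11, 12, 13}
|A +̂ A| = 15
(Reference bound: |A +̂ A| ≥ 2|A| - 3 for |A| ≥ 2, with |A| = 7 giving ≥ 11.)

|A +̂ A| = 15


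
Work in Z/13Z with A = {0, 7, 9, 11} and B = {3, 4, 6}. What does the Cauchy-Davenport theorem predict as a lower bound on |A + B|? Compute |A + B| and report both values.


Cauchy-Davenport: |A + B| ≥ min(p, |A| + |B| - 1) for A, B nonempty in Z/pZ.
|A| = 4, |B| = 3, p = 13.
CD lower bound = min(13, 4 + 3 - 1) = min(13, 6) = 6.
Compute A + B mod 13 directly:
a = 0: 0+3=3, 0+4=4, 0+6=6
a = 7: 7+3=10, 7+4=11, 7+6=0
a = 9: 9+3=12, 9+4=0, 9+6=2
a = 11: 11+3=1, 11+4=2, 11+6=4
A + B = {0, 1, 2, 3, 4, 6, 10, 11, 12}, so |A + B| = 9.
Verify: 9 ≥ 6? Yes ✓.

CD lower bound = 6, actual |A + B| = 9.


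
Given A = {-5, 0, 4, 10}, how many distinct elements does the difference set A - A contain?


A - A = {a - a' : a, a' ∈ A}; |A| = 4.
Bounds: 2|A|-1 ≤ |A - A| ≤ |A|² - |A| + 1, i.e. 7 ≤ |A - A| ≤ 13.
Note: 0 ∈ A - A always (from a - a). The set is symmetric: if d ∈ A - A then -d ∈ A - A.
Enumerate nonzero differences d = a - a' with a > a' (then include -d):
Positive differences: {4, 5, 6, 9, 10, 15}
Full difference set: {0} ∪ (positive diffs) ∪ (negative diffs).
|A - A| = 1 + 2·6 = 13 (matches direct enumeration: 13).

|A - A| = 13


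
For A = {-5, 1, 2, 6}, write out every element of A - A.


A - A = {a - a' : a, a' ∈ A}.
Compute a - a' for each ordered pair (a, a'):
a = -5: -5--5=0, -5-1=-6, -5-2=-7, -5-6=-11
a = 1: 1--5=6, 1-1=0, 1-2=-1, 1-6=-5
a = 2: 2--5=7, 2-1=1, 2-2=0, 2-6=-4
a = 6: 6--5=11, 6-1=5, 6-2=4, 6-6=0
Collecting distinct values (and noting 0 appears from a-a):
A - A = {-11, -7, -6, -5, -4, -1, 0, 1, 4, 5, 6, 7, 11}
|A - A| = 13

A - A = {-11, -7, -6, -5, -4, -1, 0, 1, 4, 5, 6, 7, 11}


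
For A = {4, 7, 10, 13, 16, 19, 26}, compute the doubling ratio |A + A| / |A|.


|A| = 7.
Compute A + A by enumerating all 49 pairs.
A + A = {8, 11, 14, 17, 20, 23, 26, 29, 30, 32, 33, 35, 36, 38, 39, 42, 45, 52}, so |A + A| = 18.
K = |A + A| / |A| = 18/7 (already in lowest terms) ≈ 2.5714.
Reference: AP of size 7 gives K = 13/7 ≈ 1.8571; a fully generic set of size 7 gives K ≈ 4.0000.

|A| = 7, |A + A| = 18, K = 18/7.


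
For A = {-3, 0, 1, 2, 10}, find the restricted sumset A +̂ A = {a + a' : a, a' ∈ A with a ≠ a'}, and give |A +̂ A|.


Restricted sumset: A +̂ A = {a + a' : a ∈ A, a' ∈ A, a ≠ a'}.
Equivalently, take A + A and drop any sum 2a that is achievable ONLY as a + a for a ∈ A (i.e. sums representable only with equal summands).
Enumerate pairs (a, a') with a < a' (symmetric, so each unordered pair gives one sum; this covers all a ≠ a'):
  -3 + 0 = -3
  -3 + 1 = -2
  -3 + 2 = -1
  -3 + 10 = 7
  0 + 1 = 1
  0 + 2 = 2
  0 + 10 = 10
  1 + 2 = 3
  1 + 10 = 11
  2 + 10 = 12
Collected distinct sums: {-3, -2, -1, 1, 2, 3, 7, 10, 11, 12}
|A +̂ A| = 10
(Reference bound: |A +̂ A| ≥ 2|A| - 3 for |A| ≥ 2, with |A| = 5 giving ≥ 7.)

|A +̂ A| = 10


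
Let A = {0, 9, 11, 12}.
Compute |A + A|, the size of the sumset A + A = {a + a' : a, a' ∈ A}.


A + A = {a + a' : a, a' ∈ A}; |A| = 4.
General bounds: 2|A| - 1 ≤ |A + A| ≤ |A|(|A|+1)/2, i.e. 7 ≤ |A + A| ≤ 10.
Lower bound 2|A|-1 is attained iff A is an arithmetic progression.
Enumerate sums a + a' for a ≤ a' (symmetric, so this suffices):
a = 0: 0+0=0, 0+9=9, 0+11=11, 0+12=12
a = 9: 9+9=18, 9+11=20, 9+12=21
a = 11: 11+11=22, 11+12=23
a = 12: 12+12=24
Distinct sums: {0, 9, 11, 12, 18, 20, 21, 22, 23, 24}
|A + A| = 10

|A + A| = 10


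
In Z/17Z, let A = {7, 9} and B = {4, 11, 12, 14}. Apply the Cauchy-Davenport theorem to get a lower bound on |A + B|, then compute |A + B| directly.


Cauchy-Davenport: |A + B| ≥ min(p, |A| + |B| - 1) for A, B nonempty in Z/pZ.
|A| = 2, |B| = 4, p = 17.
CD lower bound = min(17, 2 + 4 - 1) = min(17, 5) = 5.
Compute A + B mod 17 directly:
a = 7: 7+4=11, 7+11=1, 7+12=2, 7+14=4
a = 9: 9+4=13, 9+11=3, 9+12=4, 9+14=6
A + B = {1, 2, 3, 4, 6, 11, 13}, so |A + B| = 7.
Verify: 7 ≥ 5? Yes ✓.

CD lower bound = 5, actual |A + B| = 7.


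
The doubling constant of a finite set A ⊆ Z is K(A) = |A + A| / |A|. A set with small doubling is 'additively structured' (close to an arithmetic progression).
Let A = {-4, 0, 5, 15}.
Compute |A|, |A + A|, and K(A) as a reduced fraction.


|A| = 4.
Compute A + A by enumerating all 16 pairs.
A + A = {-8, -4, 0, 1, 5, 10, 11, 15, 20, 30}, so |A + A| = 10.
K = |A + A| / |A| = 10/4 = 5/2 ≈ 2.5000.
Reference: AP of size 4 gives K = 7/4 ≈ 1.7500; a fully generic set of size 4 gives K ≈ 2.5000.

|A| = 4, |A + A| = 10, K = 10/4 = 5/2.


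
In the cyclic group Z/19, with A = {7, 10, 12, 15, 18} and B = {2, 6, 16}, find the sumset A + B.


Work in Z/19Z: reduce every sum a + b modulo 19.
Enumerate all 15 pairs:
a = 7: 7+2=9, 7+6=13, 7+16=4
a = 10: 10+2=12, 10+6=16, 10+16=7
a = 12: 12+2=14, 12+6=18, 12+16=9
a = 15: 15+2=17, 15+6=2, 15+16=12
a = 18: 18+2=1, 18+6=5, 18+16=15
Distinct residues collected: {1, 2, 4, 5, 7, 9, 12, 13, 14, 15, 16, 17, 18}
|A + B| = 13 (out of 19 total residues).

A + B = {1, 2, 4, 5, 7, 9, 12, 13, 14, 15, 16, 17, 18}


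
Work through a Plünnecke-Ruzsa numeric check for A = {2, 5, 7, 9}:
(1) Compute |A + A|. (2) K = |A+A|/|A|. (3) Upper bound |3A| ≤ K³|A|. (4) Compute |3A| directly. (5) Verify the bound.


|A| = 4.
Step 1: Compute A + A by enumerating all 16 pairs.
A + A = {4, 7, 9, 10, 11, 12, 14, 16, 18}, so |A + A| = 9.
Step 2: Doubling constant K = |A + A|/|A| = 9/4 = 9/4 ≈ 2.2500.
Step 3: Plünnecke-Ruzsa gives |3A| ≤ K³·|A| = (2.2500)³ · 4 ≈ 45.5625.
Step 4: Compute 3A = A + A + A directly by enumerating all triples (a,b,c) ∈ A³; |3A| = 16.
Step 5: Check 16 ≤ 45.5625? Yes ✓.

K = 9/4, Plünnecke-Ruzsa bound K³|A| ≈ 45.5625, |3A| = 16, inequality holds.


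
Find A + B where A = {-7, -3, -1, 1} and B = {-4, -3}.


A + B = {a + b : a ∈ A, b ∈ B}.
Enumerate all |A|·|B| = 4·2 = 8 pairs (a, b) and collect distinct sums.
a = -7: -7+-4=-11, -7+-3=-10
a = -3: -3+-4=-7, -3+-3=-6
a = -1: -1+-4=-5, -1+-3=-4
a = 1: 1+-4=-3, 1+-3=-2
Collecting distinct sums: A + B = {-11, -10, -7, -6, -5, -4, -3, -2}
|A + B| = 8

A + B = {-11, -10, -7, -6, -5, -4, -3, -2}


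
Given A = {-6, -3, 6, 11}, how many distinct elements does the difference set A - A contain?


A - A = {a - a' : a, a' ∈ A}; |A| = 4.
Bounds: 2|A|-1 ≤ |A - A| ≤ |A|² - |A| + 1, i.e. 7 ≤ |A - A| ≤ 13.
Note: 0 ∈ A - A always (from a - a). The set is symmetric: if d ∈ A - A then -d ∈ A - A.
Enumerate nonzero differences d = a - a' with a > a' (then include -d):
Positive differences: {3, 5, 9, 12, 14, 17}
Full difference set: {0} ∪ (positive diffs) ∪ (negative diffs).
|A - A| = 1 + 2·6 = 13 (matches direct enumeration: 13).

|A - A| = 13


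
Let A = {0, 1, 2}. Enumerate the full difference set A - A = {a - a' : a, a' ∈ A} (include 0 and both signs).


A - A = {a - a' : a, a' ∈ A}.
Compute a - a' for each ordered pair (a, a'):
a = 0: 0-0=0, 0-1=-1, 0-2=-2
a = 1: 1-0=1, 1-1=0, 1-2=-1
a = 2: 2-0=2, 2-1=1, 2-2=0
Collecting distinct values (and noting 0 appears from a-a):
A - A = {-2, -1, 0, 1, 2}
|A - A| = 5

A - A = {-2, -1, 0, 1, 2}


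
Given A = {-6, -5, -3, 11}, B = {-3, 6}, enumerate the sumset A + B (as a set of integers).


A + B = {a + b : a ∈ A, b ∈ B}.
Enumerate all |A|·|B| = 4·2 = 8 pairs (a, b) and collect distinct sums.
a = -6: -6+-3=-9, -6+6=0
a = -5: -5+-3=-8, -5+6=1
a = -3: -3+-3=-6, -3+6=3
a = 11: 11+-3=8, 11+6=17
Collecting distinct sums: A + B = {-9, -8, -6, 0, 1, 3, 8, 17}
|A + B| = 8

A + B = {-9, -8, -6, 0, 1, 3, 8, 17}


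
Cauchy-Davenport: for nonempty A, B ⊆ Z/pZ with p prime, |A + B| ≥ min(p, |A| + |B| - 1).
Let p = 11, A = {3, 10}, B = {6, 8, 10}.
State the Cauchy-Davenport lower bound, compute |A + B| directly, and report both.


Cauchy-Davenport: |A + B| ≥ min(p, |A| + |B| - 1) for A, B nonempty in Z/pZ.
|A| = 2, |B| = 3, p = 11.
CD lower bound = min(11, 2 + 3 - 1) = min(11, 4) = 4.
Compute A + B mod 11 directly:
a = 3: 3+6=9, 3+8=0, 3+10=2
a = 10: 10+6=5, 10+8=7, 10+10=9
A + B = {0, 2, 5, 7, 9}, so |A + B| = 5.
Verify: 5 ≥ 4? Yes ✓.

CD lower bound = 4, actual |A + B| = 5.


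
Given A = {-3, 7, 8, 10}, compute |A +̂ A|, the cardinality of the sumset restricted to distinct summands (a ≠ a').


Restricted sumset: A +̂ A = {a + a' : a ∈ A, a' ∈ A, a ≠ a'}.
Equivalently, take A + A and drop any sum 2a that is achievable ONLY as a + a for a ∈ A (i.e. sums representable only with equal summands).
Enumerate pairs (a, a') with a < a' (symmetric, so each unordered pair gives one sum; this covers all a ≠ a'):
  -3 + 7 = 4
  -3 + 8 = 5
  -3 + 10 = 7
  7 + 8 = 15
  7 + 10 = 17
  8 + 10 = 18
Collected distinct sums: {4, 5, 7, 15, 17, 18}
|A +̂ A| = 6
(Reference bound: |A +̂ A| ≥ 2|A| - 3 for |A| ≥ 2, with |A| = 4 giving ≥ 5.)

|A +̂ A| = 6


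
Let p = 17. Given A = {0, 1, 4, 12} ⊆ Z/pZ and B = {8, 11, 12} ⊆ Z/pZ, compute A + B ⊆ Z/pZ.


Work in Z/17Z: reduce every sum a + b modulo 17.
Enumerate all 12 pairs:
a = 0: 0+8=8, 0+11=11, 0+12=12
a = 1: 1+8=9, 1+11=12, 1+12=13
a = 4: 4+8=12, 4+11=15, 4+12=16
a = 12: 12+8=3, 12+11=6, 12+12=7
Distinct residues collected: {3, 6, 7, 8, 9, 11, 12, 13, 15, 16}
|A + B| = 10 (out of 17 total residues).

A + B = {3, 6, 7, 8, 9, 11, 12, 13, 15, 16}


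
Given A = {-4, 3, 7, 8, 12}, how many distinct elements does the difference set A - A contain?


A - A = {a - a' : a, a' ∈ A}; |A| = 5.
Bounds: 2|A|-1 ≤ |A - A| ≤ |A|² - |A| + 1, i.e. 9 ≤ |A - A| ≤ 21.
Note: 0 ∈ A - A always (from a - a). The set is symmetric: if d ∈ A - A then -d ∈ A - A.
Enumerate nonzero differences d = a - a' with a > a' (then include -d):
Positive differences: {1, 4, 5, 7, 9, 11, 12, 16}
Full difference set: {0} ∪ (positive diffs) ∪ (negative diffs).
|A - A| = 1 + 2·8 = 17 (matches direct enumeration: 17).

|A - A| = 17


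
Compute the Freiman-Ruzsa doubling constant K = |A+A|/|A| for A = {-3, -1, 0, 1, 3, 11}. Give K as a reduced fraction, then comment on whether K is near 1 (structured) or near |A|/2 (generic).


|A| = 6.
Compute A + A by enumerating all 36 pairs.
A + A = {-6, -4, -3, -2, -1, 0, 1, 2, 3, 4, 6, 8, 10, 11, 12, 14, 22}, so |A + A| = 17.
K = |A + A| / |A| = 17/6 (already in lowest terms) ≈ 2.8333.
Reference: AP of size 6 gives K = 11/6 ≈ 1.8333; a fully generic set of size 6 gives K ≈ 3.5000.

|A| = 6, |A + A| = 17, K = 17/6.


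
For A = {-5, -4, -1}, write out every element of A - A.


A - A = {a - a' : a, a' ∈ A}.
Compute a - a' for each ordered pair (a, a'):
a = -5: -5--5=0, -5--4=-1, -5--1=-4
a = -4: -4--5=1, -4--4=0, -4--1=-3
a = -1: -1--5=4, -1--4=3, -1--1=0
Collecting distinct values (and noting 0 appears from a-a):
A - A = {-4, -3, -1, 0, 1, 3, 4}
|A - A| = 7

A - A = {-4, -3, -1, 0, 1, 3, 4}


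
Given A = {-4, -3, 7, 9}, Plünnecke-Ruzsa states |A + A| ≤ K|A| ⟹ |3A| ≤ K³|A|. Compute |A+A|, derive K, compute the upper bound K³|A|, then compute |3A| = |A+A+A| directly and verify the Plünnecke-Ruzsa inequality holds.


|A| = 4.
Step 1: Compute A + A by enumerating all 16 pairs.
A + A = {-8, -7, -6, 3, 4, 5, 6, 14, 16, 18}, so |A + A| = 10.
Step 2: Doubling constant K = |A + A|/|A| = 10/4 = 10/4 ≈ 2.5000.
Step 3: Plünnecke-Ruzsa gives |3A| ≤ K³·|A| = (2.5000)³ · 4 ≈ 62.5000.
Step 4: Compute 3A = A + A + A directly by enumerating all triples (a,b,c) ∈ A³; |3A| = 19.
Step 5: Check 19 ≤ 62.5000? Yes ✓.

K = 10/4, Plünnecke-Ruzsa bound K³|A| ≈ 62.5000, |3A| = 19, inequality holds.


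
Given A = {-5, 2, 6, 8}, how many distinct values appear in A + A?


A + A = {a + a' : a, a' ∈ A}; |A| = 4.
General bounds: 2|A| - 1 ≤ |A + A| ≤ |A|(|A|+1)/2, i.e. 7 ≤ |A + A| ≤ 10.
Lower bound 2|A|-1 is attained iff A is an arithmetic progression.
Enumerate sums a + a' for a ≤ a' (symmetric, so this suffices):
a = -5: -5+-5=-10, -5+2=-3, -5+6=1, -5+8=3
a = 2: 2+2=4, 2+6=8, 2+8=10
a = 6: 6+6=12, 6+8=14
a = 8: 8+8=16
Distinct sums: {-10, -3, 1, 3, 4, 8, 10, 12, 14, 16}
|A + A| = 10

|A + A| = 10


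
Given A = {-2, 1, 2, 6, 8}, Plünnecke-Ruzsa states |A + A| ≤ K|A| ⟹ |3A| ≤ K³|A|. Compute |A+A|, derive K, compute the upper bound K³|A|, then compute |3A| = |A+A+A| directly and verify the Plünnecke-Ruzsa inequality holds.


|A| = 5.
Step 1: Compute A + A by enumerating all 25 pairs.
A + A = {-4, -1, 0, 2, 3, 4, 6, 7, 8, 9, 10, 12, 14, 16}, so |A + A| = 14.
Step 2: Doubling constant K = |A + A|/|A| = 14/5 = 14/5 ≈ 2.8000.
Step 3: Plünnecke-Ruzsa gives |3A| ≤ K³·|A| = (2.8000)³ · 5 ≈ 109.7600.
Step 4: Compute 3A = A + A + A directly by enumerating all triples (a,b,c) ∈ A³; |3A| = 25.
Step 5: Check 25 ≤ 109.7600? Yes ✓.

K = 14/5, Plünnecke-Ruzsa bound K³|A| ≈ 109.7600, |3A| = 25, inequality holds.


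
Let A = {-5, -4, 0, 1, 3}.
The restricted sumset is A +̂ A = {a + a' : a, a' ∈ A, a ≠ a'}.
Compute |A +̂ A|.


Restricted sumset: A +̂ A = {a + a' : a ∈ A, a' ∈ A, a ≠ a'}.
Equivalently, take A + A and drop any sum 2a that is achievable ONLY as a + a for a ∈ A (i.e. sums representable only with equal summands).
Enumerate pairs (a, a') with a < a' (symmetric, so each unordered pair gives one sum; this covers all a ≠ a'):
  -5 + -4 = -9
  -5 + 0 = -5
  -5 + 1 = -4
  -5 + 3 = -2
  -4 + 0 = -4
  -4 + 1 = -3
  -4 + 3 = -1
  0 + 1 = 1
  0 + 3 = 3
  1 + 3 = 4
Collected distinct sums: {-9, -5, -4, -3, -2, -1, 1, 3, 4}
|A +̂ A| = 9
(Reference bound: |A +̂ A| ≥ 2|A| - 3 for |A| ≥ 2, with |A| = 5 giving ≥ 7.)

|A +̂ A| = 9


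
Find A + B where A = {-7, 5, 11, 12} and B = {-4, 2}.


A + B = {a + b : a ∈ A, b ∈ B}.
Enumerate all |A|·|B| = 4·2 = 8 pairs (a, b) and collect distinct sums.
a = -7: -7+-4=-11, -7+2=-5
a = 5: 5+-4=1, 5+2=7
a = 11: 11+-4=7, 11+2=13
a = 12: 12+-4=8, 12+2=14
Collecting distinct sums: A + B = {-11, -5, 1, 7, 8, 13, 14}
|A + B| = 7

A + B = {-11, -5, 1, 7, 8, 13, 14}


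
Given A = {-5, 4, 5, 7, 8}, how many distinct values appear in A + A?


A + A = {a + a' : a, a' ∈ A}; |A| = 5.
General bounds: 2|A| - 1 ≤ |A + A| ≤ |A|(|A|+1)/2, i.e. 9 ≤ |A + A| ≤ 15.
Lower bound 2|A|-1 is attained iff A is an arithmetic progression.
Enumerate sums a + a' for a ≤ a' (symmetric, so this suffices):
a = -5: -5+-5=-10, -5+4=-1, -5+5=0, -5+7=2, -5+8=3
a = 4: 4+4=8, 4+5=9, 4+7=11, 4+8=12
a = 5: 5+5=10, 5+7=12, 5+8=13
a = 7: 7+7=14, 7+8=15
a = 8: 8+8=16
Distinct sums: {-10, -1, 0, 2, 3, 8, 9, 10, 11, 12, 13, 14, 15, 16}
|A + A| = 14

|A + A| = 14


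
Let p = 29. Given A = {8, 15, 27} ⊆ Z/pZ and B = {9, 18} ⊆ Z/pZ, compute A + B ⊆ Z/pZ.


Work in Z/29Z: reduce every sum a + b modulo 29.
Enumerate all 6 pairs:
a = 8: 8+9=17, 8+18=26
a = 15: 15+9=24, 15+18=4
a = 27: 27+9=7, 27+18=16
Distinct residues collected: {4, 7, 16, 17, 24, 26}
|A + B| = 6 (out of 29 total residues).

A + B = {4, 7, 16, 17, 24, 26}


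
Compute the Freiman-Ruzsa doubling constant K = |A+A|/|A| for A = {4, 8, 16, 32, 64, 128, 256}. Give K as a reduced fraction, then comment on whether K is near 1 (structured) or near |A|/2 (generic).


|A| = 7.
Compute A + A by enumerating all 49 pairs.
A + A = {8, 12, 16, 20, 24, 32, 36, 40, 48, 64, 68, 72, 80, 96, 128, 132, 136, 144, 160, 192, 256, 260, 264, 272, 288, 320, 384, 512}, so |A + A| = 28.
K = |A + A| / |A| = 28/7 = 4/1 ≈ 4.0000.
Reference: AP of size 7 gives K = 13/7 ≈ 1.8571; a fully generic set of size 7 gives K ≈ 4.0000.

|A| = 7, |A + A| = 28, K = 28/7 = 4/1.


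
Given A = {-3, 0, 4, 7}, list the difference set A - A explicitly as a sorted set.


A - A = {a - a' : a, a' ∈ A}.
Compute a - a' for each ordered pair (a, a'):
a = -3: -3--3=0, -3-0=-3, -3-4=-7, -3-7=-10
a = 0: 0--3=3, 0-0=0, 0-4=-4, 0-7=-7
a = 4: 4--3=7, 4-0=4, 4-4=0, 4-7=-3
a = 7: 7--3=10, 7-0=7, 7-4=3, 7-7=0
Collecting distinct values (and noting 0 appears from a-a):
A - A = {-10, -7, -4, -3, 0, 3, 4, 7, 10}
|A - A| = 9

A - A = {-10, -7, -4, -3, 0, 3, 4, 7, 10}


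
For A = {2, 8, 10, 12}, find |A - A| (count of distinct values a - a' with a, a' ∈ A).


A - A = {a - a' : a, a' ∈ A}; |A| = 4.
Bounds: 2|A|-1 ≤ |A - A| ≤ |A|² - |A| + 1, i.e. 7 ≤ |A - A| ≤ 13.
Note: 0 ∈ A - A always (from a - a). The set is symmetric: if d ∈ A - A then -d ∈ A - A.
Enumerate nonzero differences d = a - a' with a > a' (then include -d):
Positive differences: {2, 4, 6, 8, 10}
Full difference set: {0} ∪ (positive diffs) ∪ (negative diffs).
|A - A| = 1 + 2·5 = 11 (matches direct enumeration: 11).

|A - A| = 11


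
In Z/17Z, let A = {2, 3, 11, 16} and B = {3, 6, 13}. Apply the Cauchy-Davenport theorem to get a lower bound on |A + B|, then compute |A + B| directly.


Cauchy-Davenport: |A + B| ≥ min(p, |A| + |B| - 1) for A, B nonempty in Z/pZ.
|A| = 4, |B| = 3, p = 17.
CD lower bound = min(17, 4 + 3 - 1) = min(17, 6) = 6.
Compute A + B mod 17 directly:
a = 2: 2+3=5, 2+6=8, 2+13=15
a = 3: 3+3=6, 3+6=9, 3+13=16
a = 11: 11+3=14, 11+6=0, 11+13=7
a = 16: 16+3=2, 16+6=5, 16+13=12
A + B = {0, 2, 5, 6, 7, 8, 9, 12, 14, 15, 16}, so |A + B| = 11.
Verify: 11 ≥ 6? Yes ✓.

CD lower bound = 6, actual |A + B| = 11.


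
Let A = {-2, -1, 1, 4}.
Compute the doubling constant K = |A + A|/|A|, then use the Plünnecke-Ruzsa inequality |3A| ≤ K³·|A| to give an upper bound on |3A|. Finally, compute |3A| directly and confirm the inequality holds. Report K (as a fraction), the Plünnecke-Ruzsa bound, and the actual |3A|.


|A| = 4.
Step 1: Compute A + A by enumerating all 16 pairs.
A + A = {-4, -3, -2, -1, 0, 2, 3, 5, 8}, so |A + A| = 9.
Step 2: Doubling constant K = |A + A|/|A| = 9/4 = 9/4 ≈ 2.2500.
Step 3: Plünnecke-Ruzsa gives |3A| ≤ K³·|A| = (2.2500)³ · 4 ≈ 45.5625.
Step 4: Compute 3A = A + A + A directly by enumerating all triples (a,b,c) ∈ A³; |3A| = 15.
Step 5: Check 15 ≤ 45.5625? Yes ✓.

K = 9/4, Plünnecke-Ruzsa bound K³|A| ≈ 45.5625, |3A| = 15, inequality holds.


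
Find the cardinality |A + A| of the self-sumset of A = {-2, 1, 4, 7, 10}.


A + A = {a + a' : a, a' ∈ A}; |A| = 5.
General bounds: 2|A| - 1 ≤ |A + A| ≤ |A|(|A|+1)/2, i.e. 9 ≤ |A + A| ≤ 15.
Lower bound 2|A|-1 is attained iff A is an arithmetic progression.
Enumerate sums a + a' for a ≤ a' (symmetric, so this suffices):
a = -2: -2+-2=-4, -2+1=-1, -2+4=2, -2+7=5, -2+10=8
a = 1: 1+1=2, 1+4=5, 1+7=8, 1+10=11
a = 4: 4+4=8, 4+7=11, 4+10=14
a = 7: 7+7=14, 7+10=17
a = 10: 10+10=20
Distinct sums: {-4, -1, 2, 5, 8, 11, 14, 17, 20}
|A + A| = 9

|A + A| = 9


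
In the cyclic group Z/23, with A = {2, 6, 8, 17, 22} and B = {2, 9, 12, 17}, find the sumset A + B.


Work in Z/23Z: reduce every sum a + b modulo 23.
Enumerate all 20 pairs:
a = 2: 2+2=4, 2+9=11, 2+12=14, 2+17=19
a = 6: 6+2=8, 6+9=15, 6+12=18, 6+17=0
a = 8: 8+2=10, 8+9=17, 8+12=20, 8+17=2
a = 17: 17+2=19, 17+9=3, 17+12=6, 17+17=11
a = 22: 22+2=1, 22+9=8, 22+12=11, 22+17=16
Distinct residues collected: {0, 1, 2, 3, 4, 6, 8, 10, 11, 14, 15, 16, 17, 18, 19, 20}
|A + B| = 16 (out of 23 total residues).

A + B = {0, 1, 2, 3, 4, 6, 8, 10, 11, 14, 15, 16, 17, 18, 19, 20}
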